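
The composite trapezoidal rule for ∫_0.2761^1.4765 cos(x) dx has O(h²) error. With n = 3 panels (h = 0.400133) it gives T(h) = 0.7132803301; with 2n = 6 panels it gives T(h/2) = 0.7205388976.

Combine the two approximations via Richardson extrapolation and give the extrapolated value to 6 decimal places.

Leading term ∝ h^2; use weight 4 = 2^2.
Difference of the inputs: 0.7205388976 − 0.7132803301 = 0.0072585675
Correction (A(h/2) − A(h))/(4 − 1) = 0.0072585675/3 = 0.0024195225
R = 0.7205388976 + 0.0024195225 = 0.7229584201
Gap between inputs: 7.259e-03; correction applied: +0.0024195225.

0.722958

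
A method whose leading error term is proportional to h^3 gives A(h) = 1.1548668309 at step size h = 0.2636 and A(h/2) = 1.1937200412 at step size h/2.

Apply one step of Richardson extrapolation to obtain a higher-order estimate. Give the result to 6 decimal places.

Error is O(h^3); halving h shrinks it by 2^3 = 8.
8·1.1937200412 − 1.1548668309 = 8.3948934987
Divide by 2^3 − 1 = 7.
R = 8.3948934987/7 = 1.1992704998

1.199270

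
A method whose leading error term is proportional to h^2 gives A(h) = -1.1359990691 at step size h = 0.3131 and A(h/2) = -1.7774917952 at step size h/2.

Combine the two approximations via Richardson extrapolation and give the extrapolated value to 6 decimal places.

With r = 2 the leading error scales as h^2, so the weight is 2^2 = 4.
4×(-1.7774917952) = -7.1099671808; subtract (-1.1359990691) → -5.9739681117
(-5.9739681117) ÷ 3 = -1.9913227039

-1.991323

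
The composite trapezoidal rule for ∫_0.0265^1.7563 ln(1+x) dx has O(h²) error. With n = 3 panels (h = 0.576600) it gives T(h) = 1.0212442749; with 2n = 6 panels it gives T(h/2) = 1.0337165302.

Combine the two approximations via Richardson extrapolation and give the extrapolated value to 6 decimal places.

Method order is 2; weight 2^2 = 4.
A(h/2) − A(h) = 1.0337165302 − 1.0212442749 = 0.0124722553
Correction (A(h/2) − A(h))/(4 − 1) = 0.0124722553/3 = 0.0041574184
R = 1.0337165302 + 0.0041574184 = 1.0378739486

1.037874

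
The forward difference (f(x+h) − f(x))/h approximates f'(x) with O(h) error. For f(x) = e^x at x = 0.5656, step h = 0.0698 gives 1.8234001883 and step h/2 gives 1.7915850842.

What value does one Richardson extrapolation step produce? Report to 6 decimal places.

Leading term ∝ h^1; use weight 2 = 2^1.
Top: 2(1.7915850842) − (1.8234001883) = 1.7597699801
Denominator 2 − 1 = 1.
So the Richardson estimate is 1.7597699801.

1.759770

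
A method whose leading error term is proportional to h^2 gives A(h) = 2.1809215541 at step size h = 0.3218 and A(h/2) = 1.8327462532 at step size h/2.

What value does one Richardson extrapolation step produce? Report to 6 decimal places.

Error is O(h^2); halving h shrinks it by 2^2 = 4.
2^2*A(h/2) = 7.3309850128; minus A(h) gives 5.1500634587.
Extrapolated: 5.1500634587 / 3 = 1.7166878196

1.716688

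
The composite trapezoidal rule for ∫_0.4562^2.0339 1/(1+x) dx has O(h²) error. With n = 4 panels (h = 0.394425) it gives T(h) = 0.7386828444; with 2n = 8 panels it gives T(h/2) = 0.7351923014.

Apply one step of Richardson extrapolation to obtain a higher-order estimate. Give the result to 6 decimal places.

Error is O(h^2); halving h shrinks it by 2^2 = 4.
Weighted: 2.9407692056 − 0.7386828444 = 2.2020863612
R = 2.2020863612/3 = 0.7340287871

0.734029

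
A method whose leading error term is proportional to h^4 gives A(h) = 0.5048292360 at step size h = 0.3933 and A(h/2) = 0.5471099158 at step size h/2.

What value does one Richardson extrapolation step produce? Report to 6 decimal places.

r = 4: numerator weight 16, denominator 15.
Difference of the inputs: 0.5471099158 − 0.5048292360 = 0.0422806798
Divide by 2^4 − 1 = 15: 0.0422806798/15 = 0.0028187120
R = A(h/2) + (A(h/2) − A(h))/15 = 0.5471099158 + 0.0028187120 = 0.5499286278

0.549929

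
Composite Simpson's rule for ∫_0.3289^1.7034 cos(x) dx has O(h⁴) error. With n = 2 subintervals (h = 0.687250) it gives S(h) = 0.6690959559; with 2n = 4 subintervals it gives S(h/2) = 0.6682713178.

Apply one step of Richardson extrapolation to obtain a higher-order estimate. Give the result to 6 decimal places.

0.668216

With r = 4 the leading error scales as h^4, so the weight is 2^4 = 16.
Weighted: 10.6923410848 − 0.6690959559 = 10.0232451289
Divide by 2^4 − 1 = 15.
(16×0.6682713178 − 0.6690959559)/(16 − 1) = 0.6682163419
Gap between inputs: 8.246e-04; correction applied: −0.0000549759.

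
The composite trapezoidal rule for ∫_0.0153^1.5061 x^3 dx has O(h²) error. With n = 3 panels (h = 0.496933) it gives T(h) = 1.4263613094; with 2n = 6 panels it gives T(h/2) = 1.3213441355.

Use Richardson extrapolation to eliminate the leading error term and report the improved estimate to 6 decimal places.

Method order is 2; weight 2^2 = 4.
Top: 4(1.3213441355) − (1.4263613094) = 3.8590152326
Denominator 4 − 1 = 3.
(4×1.3213441355 − 1.4263613094)/(4 − 1) = 1.2863384109
Correction |R − A(h/2)| = 3.501e-02; gap |A(h/2) − A(h)| = 1.050e-01.

1.286338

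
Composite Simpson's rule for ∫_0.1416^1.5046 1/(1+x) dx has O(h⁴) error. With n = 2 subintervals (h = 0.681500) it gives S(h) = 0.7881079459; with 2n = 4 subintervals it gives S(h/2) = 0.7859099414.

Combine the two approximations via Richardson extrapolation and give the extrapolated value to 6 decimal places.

Order 4 gives 2^r = 16 and 2^r − 1 = 15.
Top: 16(0.7859099414) − (0.7881079459) = 11.7864511165
Denominator 16 − 1 = 15.
R = 11.7864511165/15 = 0.7857634078

0.785763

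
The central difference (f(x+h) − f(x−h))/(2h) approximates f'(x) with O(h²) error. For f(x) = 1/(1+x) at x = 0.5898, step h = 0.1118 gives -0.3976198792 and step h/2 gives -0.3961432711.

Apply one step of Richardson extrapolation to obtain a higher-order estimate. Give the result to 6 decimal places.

-0.395651

Error is O(h^2); halving h shrinks it by 2^2 = 4.
4*(-0.3961432711) − (-0.3976198792) = -1.1869532052
Extrapolated: (-1.1869532052) / 3 = -0.3956510684
Correction |R − A(h/2)| = 4.922e-04; gap |A(h/2) − A(h)| = 1.477e-03.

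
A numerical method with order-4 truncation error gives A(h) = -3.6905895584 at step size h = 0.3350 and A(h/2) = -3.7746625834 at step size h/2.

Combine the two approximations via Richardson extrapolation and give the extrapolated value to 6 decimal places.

With r = 4 the leading error scales as h^4, so the weight is 2^4 = 16.
Weighted: (-60.3946013344) − (-3.6905895584) = -56.7040117760
Extrapolated: (-56.7040117760) / 15 = -3.7802674517
Gap between inputs: 8.407e-02; correction applied: −0.0056048683.

-3.780267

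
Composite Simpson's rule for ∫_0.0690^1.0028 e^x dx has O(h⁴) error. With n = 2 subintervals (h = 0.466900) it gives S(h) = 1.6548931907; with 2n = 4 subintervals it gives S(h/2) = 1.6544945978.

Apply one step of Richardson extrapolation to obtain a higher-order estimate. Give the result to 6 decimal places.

r = 4, so 2^r = 16.
Numerator 16·A(h/2) − A(h) = 16·1.6544945978 − 1.6548931907 = 24.8170203741
Extrapolated: 24.8170203741 / 15 = 1.6544680249
Gap between inputs: 3.986e-04; correction applied: −0.0000265729.

1.654468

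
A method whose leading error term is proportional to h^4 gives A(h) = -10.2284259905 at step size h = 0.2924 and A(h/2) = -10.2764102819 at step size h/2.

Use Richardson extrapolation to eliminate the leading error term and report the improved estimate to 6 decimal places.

-10.279609

Order 4 gives 2^r = 16 and 2^r − 1 = 15.
16·(-10.2764102819) = -164.4225645104; (-164.4225645104) − (-10.2284259905) = -154.1941385199
Divide by 2^4 − 1 = 15.
Extrapolated: (-154.1941385199) / 15 = -10.2796092347
Gap between inputs: 4.798e-02; correction applied: −0.0031989528.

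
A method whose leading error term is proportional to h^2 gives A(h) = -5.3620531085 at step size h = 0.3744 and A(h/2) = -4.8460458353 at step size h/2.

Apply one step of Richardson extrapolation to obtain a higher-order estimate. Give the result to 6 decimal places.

-4.674043

Order 2 gives 2^r = 4 and 2^r − 1 = 3.
4 × (-4.8460458353) = -19.3841833412; (-19.3841833412) − (-5.3620531085) = -14.0221302327
Denominator 4 − 1 = 3.
Extrapolated: (-14.0221302327) / 3 = -4.6740434109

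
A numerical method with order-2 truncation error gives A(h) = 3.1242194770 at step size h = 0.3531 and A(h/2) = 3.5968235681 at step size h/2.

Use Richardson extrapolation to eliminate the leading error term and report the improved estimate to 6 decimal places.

3.754358

r = 2: numerator weight 4, denominator 3.
Weighted: 14.3872942724 − 3.1242194770 = 11.2630747954
Denominator 4 − 1 = 3.
So the Richardson estimate is 3.7543582651.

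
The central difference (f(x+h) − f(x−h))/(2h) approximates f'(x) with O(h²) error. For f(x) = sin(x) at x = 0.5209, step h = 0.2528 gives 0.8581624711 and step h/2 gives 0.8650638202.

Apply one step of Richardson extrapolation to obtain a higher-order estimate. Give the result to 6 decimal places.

0.867364

r = 2, so 2^r = 4.
4*0.8650638202 = 3.4602552808; 3.4602552808 − 0.8581624711 = 2.6020928097
Divide by 2^2 − 1 = 3.
(4*0.8650638202 − 0.8581624711)/(4 − 1) = 0.8673642699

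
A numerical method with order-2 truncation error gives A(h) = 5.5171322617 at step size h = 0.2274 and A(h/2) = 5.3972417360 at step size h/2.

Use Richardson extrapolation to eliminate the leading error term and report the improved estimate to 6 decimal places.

5.357278

Order 2 gives 2^r = 4 and 2^r − 1 = 3.
Top: 4(5.3972417360) − (5.5171322617) = 16.0718346823
Denominator 4 − 1 = 3.
16.0718346823 ÷ 3 = 5.3572782274
Correction |R − A(h/2)| = 3.996e-02; gap |A(h/2) − A(h)| = 1.199e-01.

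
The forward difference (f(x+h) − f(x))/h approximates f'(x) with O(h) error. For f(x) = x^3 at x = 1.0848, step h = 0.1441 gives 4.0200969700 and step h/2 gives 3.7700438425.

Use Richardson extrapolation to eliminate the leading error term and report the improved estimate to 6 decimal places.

Error is O(h^1); halving h shrinks it by 2^1 = 2.
A(h/2) − A(h) = 3.7700438425 − 4.0200969700 = -0.2500531275
Divide by 2^1 − 1 = 1: (-0.2500531275)/1 = -0.2500531275
R = 3.7700438425 − 0.2500531275 = 3.5199907150
Shift from A(h/2): −0.2500531275.

3.519991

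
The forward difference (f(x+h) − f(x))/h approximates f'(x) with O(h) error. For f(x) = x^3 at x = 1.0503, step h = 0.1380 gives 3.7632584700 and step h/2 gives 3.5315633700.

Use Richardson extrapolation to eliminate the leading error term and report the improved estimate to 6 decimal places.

3.299868

Method order is 1; weight 2^1 = 2.
Numerator 2*A(h/2) − A(h) = 2*3.5315633700 − 3.7632584700 = 3.2998682700
Denominator 2 − 1 = 1.
3.2998682700 ÷ 1 = 3.2998682700
Correction |R − A(h/2)| = 2.317e-01; gap |A(h/2) − A(h)| = 2.317e-01.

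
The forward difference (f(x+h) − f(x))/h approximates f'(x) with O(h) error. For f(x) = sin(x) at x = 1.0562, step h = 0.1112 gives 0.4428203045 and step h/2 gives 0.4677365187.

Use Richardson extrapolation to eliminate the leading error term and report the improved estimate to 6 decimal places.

0.492653

The method has order 1: 2^1 = 2.
2^1*A(h/2) = 0.9354730374; minus A(h) gives 0.4926527329.
R = 0.4926527329/1 = 0.4926527329
Shift from A(h/2): +0.0249162142.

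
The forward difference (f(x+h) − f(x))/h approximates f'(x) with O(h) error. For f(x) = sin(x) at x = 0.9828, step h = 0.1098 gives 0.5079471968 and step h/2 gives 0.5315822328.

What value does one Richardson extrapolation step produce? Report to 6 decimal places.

0.555217

The method has order 1: 2^1 = 2.
2 × 0.5315822328 = 1.0631644656; 1.0631644656 − 0.5079471968 = 0.5552172688
Divide by 2^1 − 1 = 1.
(2 × 0.5315822328 − 0.5079471968)/(2 − 1) = 0.5552172688
Shift from A(h/2): +0.0236350360.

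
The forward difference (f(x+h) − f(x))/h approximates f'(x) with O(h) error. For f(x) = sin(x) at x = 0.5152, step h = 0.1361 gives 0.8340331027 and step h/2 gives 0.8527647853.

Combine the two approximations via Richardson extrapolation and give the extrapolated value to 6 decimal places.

0.871496

Method order is 1; weight 2^1 = 2.
Difference of the inputs: 0.8527647853 − 0.8340331027 = 0.0187316826
Divide by 2^1 − 1 = 1: 0.0187316826/1 = 0.0187316826
R = A(h/2) + (A(h/2) − A(h))/1 = 0.8527647853 + 0.0187316826 = 0.8714964679
Shift from A(h/2): +0.0187316826.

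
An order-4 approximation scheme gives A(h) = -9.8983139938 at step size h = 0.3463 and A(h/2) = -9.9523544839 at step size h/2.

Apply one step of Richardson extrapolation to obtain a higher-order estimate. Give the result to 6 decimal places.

The method has order 4: 2^4 = 16.
16·(-9.9523544839) = -159.2376717424; subtract (-9.8983139938) → -149.3393577486
Denominator 16 − 1 = 15.
So the Richardson estimate is -9.9559571832.

-9.955957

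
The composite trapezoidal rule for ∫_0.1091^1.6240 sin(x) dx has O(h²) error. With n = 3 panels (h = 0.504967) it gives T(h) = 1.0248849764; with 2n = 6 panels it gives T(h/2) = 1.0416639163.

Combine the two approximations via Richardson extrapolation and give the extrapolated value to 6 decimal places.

r = 2, so 2^r = 4.
Numerator 4*A(h/2) − A(h) = 4*1.0416639163 − 1.0248849764 = 3.1417706888
Divide by 2^2 − 1 = 3.
(4*1.0416639163 − 1.0248849764)/(4 − 1) = 1.0472568963
Correction |R − A(h/2)| = 5.593e-03; gap |A(h/2) − A(h)| = 1.678e-02.

1.047257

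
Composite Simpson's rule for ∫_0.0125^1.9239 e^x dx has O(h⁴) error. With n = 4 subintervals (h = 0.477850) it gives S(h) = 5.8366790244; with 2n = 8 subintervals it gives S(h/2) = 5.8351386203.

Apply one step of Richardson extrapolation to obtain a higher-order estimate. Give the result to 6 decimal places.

Leading term ∝ h^4; use weight 16 = 2^4.
Numerator 16×A(h/2) − A(h) = 16×5.8351386203 − 5.8366790244 = 87.5255389004
Divide by 2^4 − 1 = 15.
So the Richardson estimate is 5.8350359267.
Gap between inputs: 1.540e-03; correction applied: −0.0001026936.

5.835036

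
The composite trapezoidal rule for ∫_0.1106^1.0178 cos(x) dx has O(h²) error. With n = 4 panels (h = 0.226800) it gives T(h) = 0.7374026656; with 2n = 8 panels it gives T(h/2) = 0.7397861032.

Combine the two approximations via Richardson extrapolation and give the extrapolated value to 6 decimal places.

0.740581

Leading term ∝ h^2; use weight 4 = 2^2.
Weighted: 2.9591444128 − 0.7374026656 = 2.2217417472
Denominator 4 − 1 = 3.
Extrapolated: 2.2217417472 / 3 = 0.7405805824
Shift from A(h/2): +0.0007944792.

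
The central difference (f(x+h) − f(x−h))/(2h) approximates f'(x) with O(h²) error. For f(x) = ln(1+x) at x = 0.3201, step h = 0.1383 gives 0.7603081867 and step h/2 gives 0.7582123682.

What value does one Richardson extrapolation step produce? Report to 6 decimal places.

Leading term ∝ h^2; use weight 4 = 2^2.
Top: 4(0.7582123682) − (0.7603081867) = 2.2725412861
Denominator 4 − 1 = 3.
2.2725412861 ÷ 3 = 0.7575137620

0.757514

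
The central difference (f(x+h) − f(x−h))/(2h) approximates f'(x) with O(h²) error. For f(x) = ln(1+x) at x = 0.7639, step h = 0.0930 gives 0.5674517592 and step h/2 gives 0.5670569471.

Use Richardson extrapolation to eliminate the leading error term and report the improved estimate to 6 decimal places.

0.566925

Method order is 2; weight 2^2 = 4.
Top: 4(0.5670569471) − (0.5674517592) = 1.7007760292
Denominator 4 − 1 = 3.
(4*0.5670569471 − 0.5674517592)/(4 − 1) = 0.5669253431
Shift from A(h/2): −0.0001316040.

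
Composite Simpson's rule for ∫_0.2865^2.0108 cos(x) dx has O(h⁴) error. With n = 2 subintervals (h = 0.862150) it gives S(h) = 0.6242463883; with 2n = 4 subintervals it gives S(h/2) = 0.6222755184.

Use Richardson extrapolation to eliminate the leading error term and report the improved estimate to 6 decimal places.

0.622144

Method order is 4; weight 2^4 = 16.
2^4·A(h/2) = 9.9564082944; minus A(h) gives 9.3321619061.
Divide by 2^4 − 1 = 15.
So the Richardson estimate is 0.6221441271.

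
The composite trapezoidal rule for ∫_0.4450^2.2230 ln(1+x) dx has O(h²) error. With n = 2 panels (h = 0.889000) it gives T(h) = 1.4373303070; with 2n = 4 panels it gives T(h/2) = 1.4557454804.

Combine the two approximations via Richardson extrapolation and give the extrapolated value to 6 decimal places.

Order 2 gives 2^r = 4 and 2^r − 1 = 3.
4×1.4557454804 − 1.4373303070 = 4.3856516146
Divide by 2^2 − 1 = 3.
4.3856516146 ÷ 3 = 1.4618838715
Shift from A(h/2): +0.0061383911.

1.461884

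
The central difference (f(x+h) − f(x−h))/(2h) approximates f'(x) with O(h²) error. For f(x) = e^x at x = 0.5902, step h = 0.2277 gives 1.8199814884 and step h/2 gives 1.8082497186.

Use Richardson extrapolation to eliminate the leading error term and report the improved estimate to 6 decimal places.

1.804339

Order 2 gives 2^r = 4 and 2^r − 1 = 3.
2^2*A(h/2) = 7.2329988744; minus A(h) gives 5.4130173860.
R = 5.4130173860/3 = 1.8043391287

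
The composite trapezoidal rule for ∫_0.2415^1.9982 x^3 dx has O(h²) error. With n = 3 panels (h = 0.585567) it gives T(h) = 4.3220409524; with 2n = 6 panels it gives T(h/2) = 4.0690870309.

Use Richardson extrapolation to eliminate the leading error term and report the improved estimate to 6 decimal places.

3.984769

Error is O(h^2); halving h shrinks it by 2^2 = 4.
Numerator 4×A(h/2) − A(h) = 4×4.0690870309 − 4.3220409524 = 11.9543071712
(4×4.0690870309 − 4.3220409524)/(4 − 1) = 3.9847690571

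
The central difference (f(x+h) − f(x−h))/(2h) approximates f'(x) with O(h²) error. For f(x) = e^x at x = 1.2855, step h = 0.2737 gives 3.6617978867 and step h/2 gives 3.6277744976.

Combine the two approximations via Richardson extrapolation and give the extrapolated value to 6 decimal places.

Leading term ∝ h^2; use weight 4 = 2^2.
Weighted: 14.5110979904 − 3.6617978867 = 10.8493001037
R = 10.8493001037/3 = 3.6164333679
Correction |R − A(h/2)| = 1.134e-02; gap |A(h/2) − A(h)| = 3.402e-02.

3.616433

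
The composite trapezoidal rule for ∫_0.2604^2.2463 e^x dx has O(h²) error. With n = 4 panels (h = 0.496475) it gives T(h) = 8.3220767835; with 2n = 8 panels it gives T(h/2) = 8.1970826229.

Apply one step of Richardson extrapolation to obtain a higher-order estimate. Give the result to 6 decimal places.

Leading term ∝ h^2; use weight 4 = 2^2.
4×8.1970826229 − 8.3220767835 = 24.4662537081
Extrapolated: 24.4662537081 / 3 = 8.1554179027

8.155418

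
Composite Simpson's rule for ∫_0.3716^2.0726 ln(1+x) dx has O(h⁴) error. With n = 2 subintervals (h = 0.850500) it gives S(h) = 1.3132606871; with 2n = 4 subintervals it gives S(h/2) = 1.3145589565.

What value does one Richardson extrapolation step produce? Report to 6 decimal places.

1.314646

Order 4 gives 2^r = 16 and 2^r − 1 = 15.
Top: 16(1.3145589565) − (1.3132606871) = 19.7196826169
R = 19.7196826169/15 = 1.3146455078
Shift from A(h/2): +0.0000865513.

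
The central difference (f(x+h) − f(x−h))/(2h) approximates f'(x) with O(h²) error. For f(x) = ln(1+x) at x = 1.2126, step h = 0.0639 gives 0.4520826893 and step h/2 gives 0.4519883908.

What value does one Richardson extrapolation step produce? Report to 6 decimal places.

0.451957

r = 2, so 2^r = 4.
4 × 0.4519883908 = 1.8079535632; subtract 0.4520826893 → 1.3558708739
(4 × 0.4519883908 − 0.4520826893)/(4 − 1) = 0.4519569580
Gap between inputs: 9.430e-05; correction applied: −0.0000314328.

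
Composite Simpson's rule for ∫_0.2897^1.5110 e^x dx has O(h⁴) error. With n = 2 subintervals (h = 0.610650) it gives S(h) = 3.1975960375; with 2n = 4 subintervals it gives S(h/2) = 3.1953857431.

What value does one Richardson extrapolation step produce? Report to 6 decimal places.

3.195238

Leading term ∝ h^4; use weight 16 = 2^4.
Weighted: 51.1261718896 − 3.1975960375 = 47.9285758521
Divide by 2^4 − 1 = 15.
Result: 3.1952383901
Shift from A(h/2): −0.0001473530.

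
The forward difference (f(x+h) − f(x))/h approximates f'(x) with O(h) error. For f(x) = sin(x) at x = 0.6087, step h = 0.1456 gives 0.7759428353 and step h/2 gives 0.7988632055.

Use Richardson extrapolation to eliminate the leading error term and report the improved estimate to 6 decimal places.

0.821784

Leading term ∝ h^1; use weight 2 = 2^1.
2·0.7988632055 = 1.5977264110; 1.5977264110 − 0.7759428353 = 0.8217835757
Divide by 2^1 − 1 = 1.
So the Richardson estimate is 0.8217835757.
Correction |R − A(h/2)| = 2.292e-02; gap |A(h/2) − A(h)| = 2.292e-02.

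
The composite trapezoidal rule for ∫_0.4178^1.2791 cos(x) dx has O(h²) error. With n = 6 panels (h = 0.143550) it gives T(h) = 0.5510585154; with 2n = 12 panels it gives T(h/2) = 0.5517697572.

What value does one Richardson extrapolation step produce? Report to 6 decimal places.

0.552007

Leading term ∝ h^2; use weight 4 = 2^2.
Difference of the inputs: 0.5517697572 − 0.5510585154 = 0.0007112418
Divide by 2^2 − 1 = 3: 0.0007112418/3 = 0.0002370806
R = A(h/2) + (A(h/2) − A(h))/3 = 0.5517697572 + 0.0002370806 = 0.5520068378
Correction |R − A(h/2)| = 2.371e-04; gap |A(h/2) − A(h)| = 7.112e-04.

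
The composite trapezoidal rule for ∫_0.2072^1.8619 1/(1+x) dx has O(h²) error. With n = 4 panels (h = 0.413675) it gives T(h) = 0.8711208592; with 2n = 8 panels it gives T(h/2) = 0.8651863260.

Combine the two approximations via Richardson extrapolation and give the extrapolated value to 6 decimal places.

0.863208

r = 2: numerator weight 4, denominator 3.
4·0.8651863260 − 0.8711208592 = 2.5896244448
2.5896244448 ÷ 3 = 0.8632081483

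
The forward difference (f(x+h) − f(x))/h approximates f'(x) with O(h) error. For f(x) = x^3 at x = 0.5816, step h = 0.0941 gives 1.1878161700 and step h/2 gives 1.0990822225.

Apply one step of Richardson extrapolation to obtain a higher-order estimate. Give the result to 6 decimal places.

r = 1: numerator weight 2, denominator 1.
Top: 2(1.0990822225) − (1.1878161700) = 1.0103482750
Divide by 2^1 − 1 = 1.
1.0103482750 ÷ 1 = 1.0103482750
Gap between inputs: 8.873e-02; correction applied: −0.0887339475.

1.010348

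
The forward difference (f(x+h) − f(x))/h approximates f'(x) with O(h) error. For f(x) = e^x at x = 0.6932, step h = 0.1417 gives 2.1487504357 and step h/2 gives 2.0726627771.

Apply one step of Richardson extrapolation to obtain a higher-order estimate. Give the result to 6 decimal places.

Order 1 gives 2^r = 2 and 2^r − 1 = 1.
Numerator 2×A(h/2) − A(h) = 2×2.0726627771 − 2.1487504357 = 1.9965751185
Denominator 2 − 1 = 1.
Extrapolated: 1.9965751185 / 1 = 1.9965751185

1.996575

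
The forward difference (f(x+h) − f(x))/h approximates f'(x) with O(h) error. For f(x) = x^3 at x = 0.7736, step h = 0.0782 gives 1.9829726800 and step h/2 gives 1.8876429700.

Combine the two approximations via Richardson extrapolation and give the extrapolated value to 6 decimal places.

Error is O(h^1); halving h shrinks it by 2^1 = 2.
2 × 1.8876429700 − 1.9829726800 = 1.7923132600
Denominator 2 − 1 = 1.
(2 × 1.8876429700 − 1.9829726800)/(2 − 1) = 1.7923132600
Shift from A(h/2): −0.0953297100.

1.792313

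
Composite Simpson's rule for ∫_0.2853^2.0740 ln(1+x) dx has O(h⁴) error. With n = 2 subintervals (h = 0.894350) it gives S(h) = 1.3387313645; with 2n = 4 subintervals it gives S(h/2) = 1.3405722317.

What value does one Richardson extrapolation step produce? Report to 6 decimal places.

1.340695

With r = 4 the leading error scales as h^4, so the weight is 2^4 = 16.
A(h/2) − A(h) = 1.3405722317 − 1.3387313645 = 0.0018408672
Correction (A(h/2) − A(h))/(16 − 1) = 0.0018408672/15 = 0.0001227245
R = A(h/2) + (A(h/2) − A(h))/15 = 1.3405722317 + 0.0001227245 = 1.3406949562
Gap between inputs: 1.841e-03; correction applied: +0.0001227245.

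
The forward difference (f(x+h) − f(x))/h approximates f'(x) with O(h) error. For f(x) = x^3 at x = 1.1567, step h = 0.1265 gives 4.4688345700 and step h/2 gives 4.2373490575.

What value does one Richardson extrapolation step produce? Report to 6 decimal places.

Error is O(h^1); halving h shrinks it by 2^1 = 2.
2*4.2373490575 − 4.4688345700 = 4.0058635450
Extrapolated: 4.0058635450 / 1 = 4.0058635450

4.005864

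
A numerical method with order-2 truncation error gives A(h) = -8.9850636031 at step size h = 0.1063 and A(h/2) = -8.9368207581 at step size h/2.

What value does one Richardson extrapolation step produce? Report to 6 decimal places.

-8.920740

Order 2 gives 2^r = 4 and 2^r − 1 = 3.
2^2 × A(h/2) = -35.7472830324; minus A(h) gives -26.7622194293.
(-26.7622194293) ÷ 3 = -8.9207398098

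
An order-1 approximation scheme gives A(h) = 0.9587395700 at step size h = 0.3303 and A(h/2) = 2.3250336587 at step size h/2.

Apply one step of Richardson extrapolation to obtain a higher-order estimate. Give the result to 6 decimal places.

Leading term ∝ h^1; use weight 2 = 2^1.
2·2.3250336587 − 0.9587395700 = 3.6913277474
Extrapolated: 3.6913277474 / 1 = 3.6913277474

3.691328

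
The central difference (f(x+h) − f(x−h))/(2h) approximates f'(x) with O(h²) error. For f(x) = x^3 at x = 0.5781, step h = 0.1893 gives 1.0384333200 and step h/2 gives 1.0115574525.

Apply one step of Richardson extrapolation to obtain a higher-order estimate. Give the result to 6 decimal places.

The method has order 2: 2^2 = 4.
2^2*A(h/2) = 4.0462298100; minus A(h) gives 3.0077964900.
Denominator 4 − 1 = 3.
3.0077964900 ÷ 3 = 1.0025988300

1.002599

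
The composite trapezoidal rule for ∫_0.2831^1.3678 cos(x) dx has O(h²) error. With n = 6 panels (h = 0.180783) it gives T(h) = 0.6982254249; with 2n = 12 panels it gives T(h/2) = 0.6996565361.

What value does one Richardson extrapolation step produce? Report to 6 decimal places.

Method order is 2; weight 2^2 = 4.
Numerator 4*A(h/2) − A(h) = 4*0.6996565361 − 0.6982254249 = 2.1004007195
Denominator 4 − 1 = 3.
So the Richardson estimate is 0.7001335732.

0.700134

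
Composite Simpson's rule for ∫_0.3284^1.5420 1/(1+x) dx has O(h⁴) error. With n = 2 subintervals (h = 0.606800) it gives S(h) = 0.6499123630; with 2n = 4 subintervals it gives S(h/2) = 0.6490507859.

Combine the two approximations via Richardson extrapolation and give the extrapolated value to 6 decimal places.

0.648993

Error is O(h^4); halving h shrinks it by 2^4 = 16.
16×0.6490507859 − 0.6499123630 = 9.7349002114
Denominator 16 − 1 = 15.
Extrapolated: 9.7349002114 / 15 = 0.6489933474
Correction |R − A(h/2)| = 5.744e-05; gap |A(h/2) − A(h)| = 8.616e-04.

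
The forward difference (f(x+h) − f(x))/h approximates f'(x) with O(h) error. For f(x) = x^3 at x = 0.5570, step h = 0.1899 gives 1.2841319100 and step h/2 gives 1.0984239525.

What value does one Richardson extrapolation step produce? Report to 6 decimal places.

With r = 1 the leading error scales as h^1, so the weight is 2^1 = 2.
2^1·A(h/2) = 2.1968479050; minus A(h) gives 0.9127159950.
Divide by 2^1 − 1 = 1.
Result: 0.9127159950

0.912716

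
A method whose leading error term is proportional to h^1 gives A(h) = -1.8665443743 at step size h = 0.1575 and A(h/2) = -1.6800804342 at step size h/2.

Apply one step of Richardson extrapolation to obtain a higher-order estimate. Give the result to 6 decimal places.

-1.493616

r = 1: numerator weight 2, denominator 1.
2 × (-1.6800804342) = -3.3601608684; (-3.3601608684) − (-1.8665443743) = -1.4936164941
Divide by 2^1 − 1 = 1.
R = (-1.4936164941)/1 = -1.4936164941
Shift from A(h/2): +0.1864639401.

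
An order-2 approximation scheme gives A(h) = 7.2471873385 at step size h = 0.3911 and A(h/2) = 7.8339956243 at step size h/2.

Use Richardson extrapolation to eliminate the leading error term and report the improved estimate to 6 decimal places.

8.029598

Order 2 gives 2^r = 4 and 2^r − 1 = 3.
Top: 4(7.8339956243) − (7.2471873385) = 24.0887951587
Extrapolated: 24.0887951587 / 3 = 8.0295983862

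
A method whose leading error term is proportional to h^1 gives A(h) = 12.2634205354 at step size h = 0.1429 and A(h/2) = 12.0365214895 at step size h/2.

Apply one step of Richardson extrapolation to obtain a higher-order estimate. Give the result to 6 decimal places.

11.809622

Leading term ∝ h^1; use weight 2 = 2^1.
Difference of the inputs: 12.0365214895 − 12.2634205354 = -0.2268990459
Correction (A(h/2) − A(h))/(2 − 1) = (-0.2268990459)/1 = -0.2268990459
R = A(h/2) + (A(h/2) − A(h))/1 = 12.0365214895 − 0.2268990459 = 11.8096224436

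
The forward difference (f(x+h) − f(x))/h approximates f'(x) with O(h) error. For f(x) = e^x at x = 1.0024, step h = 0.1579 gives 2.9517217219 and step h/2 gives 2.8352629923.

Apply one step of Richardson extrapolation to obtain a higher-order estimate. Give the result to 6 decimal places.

2.718804

Order 1 gives 2^r = 2 and 2^r − 1 = 1.
Top: 2(2.8352629923) − (2.9517217219) = 2.7188042627
2.7188042627 ÷ 1 = 2.7188042627
Correction |R − A(h/2)| = 1.165e-01; gap |A(h/2) − A(h)| = 1.165e-01.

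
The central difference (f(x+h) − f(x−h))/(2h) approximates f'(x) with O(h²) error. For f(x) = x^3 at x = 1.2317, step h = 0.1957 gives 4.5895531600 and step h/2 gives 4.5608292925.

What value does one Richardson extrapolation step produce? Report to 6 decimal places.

4.551255

The method has order 2: 2^2 = 4.
4*4.5608292925 = 18.2433171700; 18.2433171700 − 4.5895531600 = 13.6537640100
Denominator 4 − 1 = 3.
13.6537640100 ÷ 3 = 4.5512546700
Correction |R − A(h/2)| = 9.575e-03; gap |A(h/2) − A(h)| = 2.872e-02.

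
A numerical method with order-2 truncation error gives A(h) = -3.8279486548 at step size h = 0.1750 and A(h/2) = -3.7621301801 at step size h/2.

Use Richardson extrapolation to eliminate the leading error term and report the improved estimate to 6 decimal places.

-3.740191

Error is O(h^2); halving h shrinks it by 2^2 = 4.
Weighted: (-15.0485207204) − (-3.8279486548) = -11.2205720656
(4×(-3.7621301801) − (-3.8279486548))/(4 − 1) = -3.7401906885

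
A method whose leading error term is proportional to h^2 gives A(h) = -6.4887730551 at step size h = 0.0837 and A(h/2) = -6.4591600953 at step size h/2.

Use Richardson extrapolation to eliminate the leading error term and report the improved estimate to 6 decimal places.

-6.449289

Error is O(h^2); halving h shrinks it by 2^2 = 4.
4 × (-6.4591600953) = -25.8366403812; (-25.8366403812) − (-6.4887730551) = -19.3478673261
(-19.3478673261) ÷ 3 = -6.4492891087
Shift from A(h/2): +0.0098709866.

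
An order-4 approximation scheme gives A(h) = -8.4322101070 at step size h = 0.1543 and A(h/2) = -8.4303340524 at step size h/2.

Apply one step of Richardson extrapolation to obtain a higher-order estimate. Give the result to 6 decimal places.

-8.430209

r = 4: numerator weight 16, denominator 15.
Numerator 16*A(h/2) − A(h) = 16*(-8.4303340524) − (-8.4322101070) = -126.4531347314
(-126.4531347314) ÷ 15 = -8.4302089821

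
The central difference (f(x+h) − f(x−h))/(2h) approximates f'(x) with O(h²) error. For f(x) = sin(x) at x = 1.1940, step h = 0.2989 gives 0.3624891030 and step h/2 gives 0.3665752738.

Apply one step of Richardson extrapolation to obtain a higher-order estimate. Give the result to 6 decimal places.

With r = 2 the leading error scales as h^2, so the weight is 2^2 = 4.
4·0.3665752738 = 1.4663010952; subtract 0.3624891030 → 1.1038119922
(4·0.3665752738 − 0.3624891030)/(4 − 1) = 0.3679373307
Correction |R − A(h/2)| = 1.362e-03; gap |A(h/2) − A(h)| = 4.086e-03.

0.367937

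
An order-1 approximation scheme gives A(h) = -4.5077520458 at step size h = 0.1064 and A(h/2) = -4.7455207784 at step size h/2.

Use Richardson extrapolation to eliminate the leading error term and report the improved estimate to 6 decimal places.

With r = 1 the leading error scales as h^1, so the weight is 2^1 = 2.
2^1·A(h/2) = -9.4910415568; minus A(h) gives -4.9832895110.
(2·(-4.7455207784) − (-4.5077520458))/(2 − 1) = -4.9832895110

-4.983290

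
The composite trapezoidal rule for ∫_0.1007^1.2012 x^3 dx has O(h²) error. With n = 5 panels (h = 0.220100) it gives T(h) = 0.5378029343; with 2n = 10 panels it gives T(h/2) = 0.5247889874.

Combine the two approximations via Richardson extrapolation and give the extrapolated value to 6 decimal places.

0.520451

With r = 2 the leading error scales as h^2, so the weight is 2^2 = 4.
Top: 4(0.5247889874) − (0.5378029343) = 1.5613530153
1.5613530153 ÷ 3 = 0.5204510051
Gap between inputs: 1.301e-02; correction applied: −0.0043379823.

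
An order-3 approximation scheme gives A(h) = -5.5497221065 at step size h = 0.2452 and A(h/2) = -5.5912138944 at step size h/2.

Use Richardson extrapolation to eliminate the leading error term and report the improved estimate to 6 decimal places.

-5.597141

The method has order 3: 2^3 = 8.
Weighted: (-44.7297111552) − (-5.5497221065) = -39.1799890487
Denominator 8 − 1 = 7.
(8 × (-5.5912138944) − (-5.5497221065))/(8 − 1) = -5.5971412927
Correction |R − A(h/2)| = 5.927e-03; gap |A(h/2) − A(h)| = 4.149e-02.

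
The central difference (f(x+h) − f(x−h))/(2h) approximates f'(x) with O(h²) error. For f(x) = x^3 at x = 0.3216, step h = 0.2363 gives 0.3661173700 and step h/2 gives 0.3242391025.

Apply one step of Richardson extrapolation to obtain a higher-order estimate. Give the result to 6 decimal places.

0.310280

Order 2 gives 2^r = 4 and 2^r − 1 = 3.
Numerator 4×A(h/2) − A(h) = 4×0.3242391025 − 0.3661173700 = 0.9308390400
Divide by 2^2 − 1 = 3.
0.9308390400 ÷ 3 = 0.3102796800
Correction |R − A(h/2)| = 1.396e-02; gap |A(h/2) − A(h)| = 4.188e-02.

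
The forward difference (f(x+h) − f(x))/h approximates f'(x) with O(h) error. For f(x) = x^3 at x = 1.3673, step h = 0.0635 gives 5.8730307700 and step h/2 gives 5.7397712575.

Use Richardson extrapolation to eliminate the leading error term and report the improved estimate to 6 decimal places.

r = 1: numerator weight 2, denominator 1.
A(h/2) − A(h) = 5.7397712575 − 5.8730307700 = -0.1332595125
Divide by 2^1 − 1 = 1: (-0.1332595125)/1 = -0.1332595125
R = 5.7397712575 − 0.1332595125 = 5.6065117450

5.606512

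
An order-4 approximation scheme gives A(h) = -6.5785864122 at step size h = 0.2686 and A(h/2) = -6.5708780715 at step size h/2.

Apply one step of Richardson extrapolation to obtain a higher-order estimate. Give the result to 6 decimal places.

-6.570364

r = 4: numerator weight 16, denominator 15.
Top: 16(-6.5708780715) − (-6.5785864122) = -98.5554627318
Divide by 2^4 − 1 = 15.
So the Richardson estimate is -6.5703641821.
Correction |R − A(h/2)| = 5.139e-04; gap |A(h/2) − A(h)| = 7.708e-03.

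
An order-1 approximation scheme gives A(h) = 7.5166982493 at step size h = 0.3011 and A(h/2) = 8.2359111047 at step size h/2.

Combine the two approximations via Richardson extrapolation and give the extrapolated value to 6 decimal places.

With r = 1 the leading error scales as h^1, so the weight is 2^1 = 2.
Difference of the inputs: 8.2359111047 − 7.5166982493 = 0.7192128554
Divide by 2^1 − 1 = 1: 0.7192128554/1 = 0.7192128554
R = A(h/2) + (A(h/2) − A(h))/1 = 8.2359111047 + 0.7192128554 = 8.9551239601
Correction |R − A(h/2)| = 7.192e-01; gap |A(h/2) − A(h)| = 7.192e-01.

8.955124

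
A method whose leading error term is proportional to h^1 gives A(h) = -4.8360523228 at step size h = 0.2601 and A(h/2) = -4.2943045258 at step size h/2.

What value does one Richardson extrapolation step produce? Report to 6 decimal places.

Method order is 1; weight 2^1 = 2.
2·(-4.2943045258) = -8.5886090516; (-8.5886090516) − (-4.8360523228) = -3.7525567288
Extrapolated: (-3.7525567288) / 1 = -3.7525567288

-3.752557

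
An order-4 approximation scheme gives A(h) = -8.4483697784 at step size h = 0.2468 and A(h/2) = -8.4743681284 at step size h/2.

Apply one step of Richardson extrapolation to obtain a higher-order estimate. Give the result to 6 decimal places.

-8.476101

Leading term ∝ h^4; use weight 16 = 2^4.
16*(-8.4743681284) = -135.5898900544; (-135.5898900544) − (-8.4483697784) = -127.1415202760
Divide by 2^4 − 1 = 15.
Result: -8.4761013517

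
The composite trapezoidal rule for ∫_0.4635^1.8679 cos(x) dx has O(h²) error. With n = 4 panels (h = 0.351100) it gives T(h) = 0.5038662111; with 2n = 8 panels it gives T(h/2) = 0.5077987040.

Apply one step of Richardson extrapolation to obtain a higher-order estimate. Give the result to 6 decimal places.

With r = 2 the leading error scales as h^2, so the weight is 2^2 = 4.
4·0.5077987040 = 2.0311948160; subtract 0.5038662111 → 1.5273286049
Denominator 4 − 1 = 3.
(4·0.5077987040 − 0.5038662111)/(4 − 1) = 0.5091095350
Shift from A(h/2): +0.0013108310.

0.509110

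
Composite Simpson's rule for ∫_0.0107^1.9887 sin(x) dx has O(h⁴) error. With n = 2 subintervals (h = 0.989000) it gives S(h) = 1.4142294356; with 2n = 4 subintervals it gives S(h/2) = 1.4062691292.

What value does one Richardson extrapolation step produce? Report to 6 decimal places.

1.405738

The method has order 4: 2^4 = 16.
16·1.4062691292 − 1.4142294356 = 21.0860766316
Denominator 16 − 1 = 15.
Extrapolated: 21.0860766316 / 15 = 1.4057384421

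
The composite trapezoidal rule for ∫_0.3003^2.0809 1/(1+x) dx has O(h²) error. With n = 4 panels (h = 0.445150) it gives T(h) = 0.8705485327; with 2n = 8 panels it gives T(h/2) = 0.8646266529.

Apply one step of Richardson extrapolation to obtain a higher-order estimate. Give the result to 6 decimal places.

Order 2 gives 2^r = 4 and 2^r − 1 = 3.
2^2*A(h/2) = 3.4585066116; minus A(h) gives 2.5879580789.
Denominator 4 − 1 = 3.
Extrapolated: 2.5879580789 / 3 = 0.8626526930

0.862653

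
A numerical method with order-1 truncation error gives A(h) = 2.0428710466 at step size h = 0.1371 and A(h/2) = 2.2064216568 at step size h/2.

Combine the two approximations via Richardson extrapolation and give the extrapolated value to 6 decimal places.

2.369972

r = 1: numerator weight 2, denominator 1.
2×2.2064216568 = 4.4128433136; 4.4128433136 − 2.0428710466 = 2.3699722670
Extrapolated: 2.3699722670 / 1 = 2.3699722670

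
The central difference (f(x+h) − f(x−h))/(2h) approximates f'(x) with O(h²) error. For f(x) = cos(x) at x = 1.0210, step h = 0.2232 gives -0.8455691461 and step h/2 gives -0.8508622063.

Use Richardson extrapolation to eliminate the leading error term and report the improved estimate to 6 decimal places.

Order 2 gives 2^r = 4 and 2^r − 1 = 3.
Weighted: (-3.4034488252) − (-0.8455691461) = -2.5578796791
Divide by 2^2 − 1 = 3.
Extrapolated: (-2.5578796791) / 3 = -0.8526265597

-0.852627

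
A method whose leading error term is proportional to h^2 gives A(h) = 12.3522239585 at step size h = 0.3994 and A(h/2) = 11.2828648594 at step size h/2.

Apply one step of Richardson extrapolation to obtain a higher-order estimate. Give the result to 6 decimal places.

Order 2 gives 2^r = 4 and 2^r − 1 = 3.
4·11.2828648594 − 12.3522239585 = 32.7792354791
Extrapolated: 32.7792354791 / 3 = 10.9264118264
Gap between inputs: 1.069e+00; correction applied: −0.3564530330.

10.926412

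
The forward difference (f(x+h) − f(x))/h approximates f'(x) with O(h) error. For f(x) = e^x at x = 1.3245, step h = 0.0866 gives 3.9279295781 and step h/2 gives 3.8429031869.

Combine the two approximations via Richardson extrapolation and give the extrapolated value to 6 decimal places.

3.757877

Order 1 gives 2^r = 2 and 2^r − 1 = 1.
Difference of the inputs: 3.8429031869 − 3.9279295781 = -0.0850263912
Correction (A(h/2) − A(h))/(2 − 1) = (-0.0850263912)/1 = -0.0850263912
R = 3.8429031869 − 0.0850263912 = 3.7578767957
Correction |R − A(h/2)| = 8.503e-02; gap |A(h/2) − A(h)| = 8.503e-02.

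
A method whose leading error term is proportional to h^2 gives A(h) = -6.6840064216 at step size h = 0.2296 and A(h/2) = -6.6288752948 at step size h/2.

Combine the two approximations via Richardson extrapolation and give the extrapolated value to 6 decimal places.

The method has order 2: 2^2 = 4.
4 × (-6.6288752948) − (-6.6840064216) = -19.8314947576
Divide by 2^2 − 1 = 3.
R = (-19.8314947576)/3 = -6.6104982525
Shift from A(h/2): +0.0183770423.

-6.610498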